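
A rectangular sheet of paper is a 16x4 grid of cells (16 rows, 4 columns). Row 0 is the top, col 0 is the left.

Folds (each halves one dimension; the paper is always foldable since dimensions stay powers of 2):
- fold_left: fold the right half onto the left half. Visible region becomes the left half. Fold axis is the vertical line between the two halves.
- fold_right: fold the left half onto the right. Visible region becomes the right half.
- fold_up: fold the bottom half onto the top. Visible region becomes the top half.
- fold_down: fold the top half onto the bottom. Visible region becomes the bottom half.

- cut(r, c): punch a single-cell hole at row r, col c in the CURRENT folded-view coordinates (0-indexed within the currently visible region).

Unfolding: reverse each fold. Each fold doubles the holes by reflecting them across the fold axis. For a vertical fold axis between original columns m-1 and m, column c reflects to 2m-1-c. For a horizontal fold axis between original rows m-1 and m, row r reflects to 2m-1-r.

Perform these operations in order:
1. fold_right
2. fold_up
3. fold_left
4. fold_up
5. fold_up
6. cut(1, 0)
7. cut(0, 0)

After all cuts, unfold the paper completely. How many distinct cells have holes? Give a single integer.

Answer: 64

Derivation:
Op 1 fold_right: fold axis v@2; visible region now rows[0,16) x cols[2,4) = 16x2
Op 2 fold_up: fold axis h@8; visible region now rows[0,8) x cols[2,4) = 8x2
Op 3 fold_left: fold axis v@3; visible region now rows[0,8) x cols[2,3) = 8x1
Op 4 fold_up: fold axis h@4; visible region now rows[0,4) x cols[2,3) = 4x1
Op 5 fold_up: fold axis h@2; visible region now rows[0,2) x cols[2,3) = 2x1
Op 6 cut(1, 0): punch at orig (1,2); cuts so far [(1, 2)]; region rows[0,2) x cols[2,3) = 2x1
Op 7 cut(0, 0): punch at orig (0,2); cuts so far [(0, 2), (1, 2)]; region rows[0,2) x cols[2,3) = 2x1
Unfold 1 (reflect across h@2): 4 holes -> [(0, 2), (1, 2), (2, 2), (3, 2)]
Unfold 2 (reflect across h@4): 8 holes -> [(0, 2), (1, 2), (2, 2), (3, 2), (4, 2), (5, 2), (6, 2), (7, 2)]
Unfold 3 (reflect across v@3): 16 holes -> [(0, 2), (0, 3), (1, 2), (1, 3), (2, 2), (2, 3), (3, 2), (3, 3), (4, 2), (4, 3), (5, 2), (5, 3), (6, 2), (6, 3), (7, 2), (7, 3)]
Unfold 4 (reflect across h@8): 32 holes -> [(0, 2), (0, 3), (1, 2), (1, 3), (2, 2), (2, 3), (3, 2), (3, 3), (4, 2), (4, 3), (5, 2), (5, 3), (6, 2), (6, 3), (7, 2), (7, 3), (8, 2), (8, 3), (9, 2), (9, 3), (10, 2), (10, 3), (11, 2), (11, 3), (12, 2), (12, 3), (13, 2), (13, 3), (14, 2), (14, 3), (15, 2), (15, 3)]
Unfold 5 (reflect across v@2): 64 holes -> [(0, 0), (0, 1), (0, 2), (0, 3), (1, 0), (1, 1), (1, 2), (1, 3), (2, 0), (2, 1), (2, 2), (2, 3), (3, 0), (3, 1), (3, 2), (3, 3), (4, 0), (4, 1), (4, 2), (4, 3), (5, 0), (5, 1), (5, 2), (5, 3), (6, 0), (6, 1), (6, 2), (6, 3), (7, 0), (7, 1), (7, 2), (7, 3), (8, 0), (8, 1), (8, 2), (8, 3), (9, 0), (9, 1), (9, 2), (9, 3), (10, 0), (10, 1), (10, 2), (10, 3), (11, 0), (11, 1), (11, 2), (11, 3), (12, 0), (12, 1), (12, 2), (12, 3), (13, 0), (13, 1), (13, 2), (13, 3), (14, 0), (14, 1), (14, 2), (14, 3), (15, 0), (15, 1), (15, 2), (15, 3)]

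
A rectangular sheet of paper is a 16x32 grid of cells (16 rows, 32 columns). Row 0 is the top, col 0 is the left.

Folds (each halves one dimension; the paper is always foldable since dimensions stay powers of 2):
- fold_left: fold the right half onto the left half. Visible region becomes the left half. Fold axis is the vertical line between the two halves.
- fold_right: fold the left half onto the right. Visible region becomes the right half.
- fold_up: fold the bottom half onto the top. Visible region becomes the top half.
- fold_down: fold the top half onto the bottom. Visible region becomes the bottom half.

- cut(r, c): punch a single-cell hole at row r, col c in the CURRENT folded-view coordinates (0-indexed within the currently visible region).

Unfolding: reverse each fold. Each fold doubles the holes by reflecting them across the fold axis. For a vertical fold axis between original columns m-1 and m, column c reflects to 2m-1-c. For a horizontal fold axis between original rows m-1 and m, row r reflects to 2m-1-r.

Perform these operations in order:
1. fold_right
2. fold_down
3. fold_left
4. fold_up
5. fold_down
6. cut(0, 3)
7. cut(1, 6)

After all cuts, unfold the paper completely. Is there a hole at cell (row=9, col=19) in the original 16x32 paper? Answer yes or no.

Answer: yes

Derivation:
Op 1 fold_right: fold axis v@16; visible region now rows[0,16) x cols[16,32) = 16x16
Op 2 fold_down: fold axis h@8; visible region now rows[8,16) x cols[16,32) = 8x16
Op 3 fold_left: fold axis v@24; visible region now rows[8,16) x cols[16,24) = 8x8
Op 4 fold_up: fold axis h@12; visible region now rows[8,12) x cols[16,24) = 4x8
Op 5 fold_down: fold axis h@10; visible region now rows[10,12) x cols[16,24) = 2x8
Op 6 cut(0, 3): punch at orig (10,19); cuts so far [(10, 19)]; region rows[10,12) x cols[16,24) = 2x8
Op 7 cut(1, 6): punch at orig (11,22); cuts so far [(10, 19), (11, 22)]; region rows[10,12) x cols[16,24) = 2x8
Unfold 1 (reflect across h@10): 4 holes -> [(8, 22), (9, 19), (10, 19), (11, 22)]
Unfold 2 (reflect across h@12): 8 holes -> [(8, 22), (9, 19), (10, 19), (11, 22), (12, 22), (13, 19), (14, 19), (15, 22)]
Unfold 3 (reflect across v@24): 16 holes -> [(8, 22), (8, 25), (9, 19), (9, 28), (10, 19), (10, 28), (11, 22), (11, 25), (12, 22), (12, 25), (13, 19), (13, 28), (14, 19), (14, 28), (15, 22), (15, 25)]
Unfold 4 (reflect across h@8): 32 holes -> [(0, 22), (0, 25), (1, 19), (1, 28), (2, 19), (2, 28), (3, 22), (3, 25), (4, 22), (4, 25), (5, 19), (5, 28), (6, 19), (6, 28), (7, 22), (7, 25), (8, 22), (8, 25), (9, 19), (9, 28), (10, 19), (10, 28), (11, 22), (11, 25), (12, 22), (12, 25), (13, 19), (13, 28), (14, 19), (14, 28), (15, 22), (15, 25)]
Unfold 5 (reflect across v@16): 64 holes -> [(0, 6), (0, 9), (0, 22), (0, 25), (1, 3), (1, 12), (1, 19), (1, 28), (2, 3), (2, 12), (2, 19), (2, 28), (3, 6), (3, 9), (3, 22), (3, 25), (4, 6), (4, 9), (4, 22), (4, 25), (5, 3), (5, 12), (5, 19), (5, 28), (6, 3), (6, 12), (6, 19), (6, 28), (7, 6), (7, 9), (7, 22), (7, 25), (8, 6), (8, 9), (8, 22), (8, 25), (9, 3), (9, 12), (9, 19), (9, 28), (10, 3), (10, 12), (10, 19), (10, 28), (11, 6), (11, 9), (11, 22), (11, 25), (12, 6), (12, 9), (12, 22), (12, 25), (13, 3), (13, 12), (13, 19), (13, 28), (14, 3), (14, 12), (14, 19), (14, 28), (15, 6), (15, 9), (15, 22), (15, 25)]
Holes: [(0, 6), (0, 9), (0, 22), (0, 25), (1, 3), (1, 12), (1, 19), (1, 28), (2, 3), (2, 12), (2, 19), (2, 28), (3, 6), (3, 9), (3, 22), (3, 25), (4, 6), (4, 9), (4, 22), (4, 25), (5, 3), (5, 12), (5, 19), (5, 28), (6, 3), (6, 12), (6, 19), (6, 28), (7, 6), (7, 9), (7, 22), (7, 25), (8, 6), (8, 9), (8, 22), (8, 25), (9, 3), (9, 12), (9, 19), (9, 28), (10, 3), (10, 12), (10, 19), (10, 28), (11, 6), (11, 9), (11, 22), (11, 25), (12, 6), (12, 9), (12, 22), (12, 25), (13, 3), (13, 12), (13, 19), (13, 28), (14, 3), (14, 12), (14, 19), (14, 28), (15, 6), (15, 9), (15, 22), (15, 25)]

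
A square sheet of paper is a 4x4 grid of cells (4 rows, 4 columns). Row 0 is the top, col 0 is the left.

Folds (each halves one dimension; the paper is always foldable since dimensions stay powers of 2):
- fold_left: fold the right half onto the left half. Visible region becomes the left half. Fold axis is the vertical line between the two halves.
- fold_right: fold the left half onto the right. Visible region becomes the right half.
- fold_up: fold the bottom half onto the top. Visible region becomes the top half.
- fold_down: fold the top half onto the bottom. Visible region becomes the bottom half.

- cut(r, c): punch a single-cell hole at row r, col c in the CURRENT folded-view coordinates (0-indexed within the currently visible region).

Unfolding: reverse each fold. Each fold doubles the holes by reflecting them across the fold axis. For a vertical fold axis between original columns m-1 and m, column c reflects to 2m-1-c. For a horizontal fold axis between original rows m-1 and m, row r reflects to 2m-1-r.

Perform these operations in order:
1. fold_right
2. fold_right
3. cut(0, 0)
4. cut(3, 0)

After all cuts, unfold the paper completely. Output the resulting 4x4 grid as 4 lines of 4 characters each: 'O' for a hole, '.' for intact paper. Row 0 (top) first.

Op 1 fold_right: fold axis v@2; visible region now rows[0,4) x cols[2,4) = 4x2
Op 2 fold_right: fold axis v@3; visible region now rows[0,4) x cols[3,4) = 4x1
Op 3 cut(0, 0): punch at orig (0,3); cuts so far [(0, 3)]; region rows[0,4) x cols[3,4) = 4x1
Op 4 cut(3, 0): punch at orig (3,3); cuts so far [(0, 3), (3, 3)]; region rows[0,4) x cols[3,4) = 4x1
Unfold 1 (reflect across v@3): 4 holes -> [(0, 2), (0, 3), (3, 2), (3, 3)]
Unfold 2 (reflect across v@2): 8 holes -> [(0, 0), (0, 1), (0, 2), (0, 3), (3, 0), (3, 1), (3, 2), (3, 3)]

Answer: OOOO
....
....
OOOO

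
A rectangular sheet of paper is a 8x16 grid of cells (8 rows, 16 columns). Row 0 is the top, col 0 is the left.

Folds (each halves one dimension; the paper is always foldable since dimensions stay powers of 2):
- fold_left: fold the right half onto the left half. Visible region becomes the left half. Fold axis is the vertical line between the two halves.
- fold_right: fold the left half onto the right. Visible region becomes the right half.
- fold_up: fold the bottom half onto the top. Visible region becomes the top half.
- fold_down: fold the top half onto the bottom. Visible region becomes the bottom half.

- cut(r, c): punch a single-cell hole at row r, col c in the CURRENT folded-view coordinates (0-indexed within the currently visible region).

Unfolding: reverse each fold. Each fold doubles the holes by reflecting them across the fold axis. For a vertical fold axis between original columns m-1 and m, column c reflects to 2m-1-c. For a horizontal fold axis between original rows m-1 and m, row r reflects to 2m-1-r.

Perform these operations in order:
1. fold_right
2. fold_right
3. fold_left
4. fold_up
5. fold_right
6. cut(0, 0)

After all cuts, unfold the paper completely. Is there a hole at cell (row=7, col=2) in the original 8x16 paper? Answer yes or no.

Op 1 fold_right: fold axis v@8; visible region now rows[0,8) x cols[8,16) = 8x8
Op 2 fold_right: fold axis v@12; visible region now rows[0,8) x cols[12,16) = 8x4
Op 3 fold_left: fold axis v@14; visible region now rows[0,8) x cols[12,14) = 8x2
Op 4 fold_up: fold axis h@4; visible region now rows[0,4) x cols[12,14) = 4x2
Op 5 fold_right: fold axis v@13; visible region now rows[0,4) x cols[13,14) = 4x1
Op 6 cut(0, 0): punch at orig (0,13); cuts so far [(0, 13)]; region rows[0,4) x cols[13,14) = 4x1
Unfold 1 (reflect across v@13): 2 holes -> [(0, 12), (0, 13)]
Unfold 2 (reflect across h@4): 4 holes -> [(0, 12), (0, 13), (7, 12), (7, 13)]
Unfold 3 (reflect across v@14): 8 holes -> [(0, 12), (0, 13), (0, 14), (0, 15), (7, 12), (7, 13), (7, 14), (7, 15)]
Unfold 4 (reflect across v@12): 16 holes -> [(0, 8), (0, 9), (0, 10), (0, 11), (0, 12), (0, 13), (0, 14), (0, 15), (7, 8), (7, 9), (7, 10), (7, 11), (7, 12), (7, 13), (7, 14), (7, 15)]
Unfold 5 (reflect across v@8): 32 holes -> [(0, 0), (0, 1), (0, 2), (0, 3), (0, 4), (0, 5), (0, 6), (0, 7), (0, 8), (0, 9), (0, 10), (0, 11), (0, 12), (0, 13), (0, 14), (0, 15), (7, 0), (7, 1), (7, 2), (7, 3), (7, 4), (7, 5), (7, 6), (7, 7), (7, 8), (7, 9), (7, 10), (7, 11), (7, 12), (7, 13), (7, 14), (7, 15)]
Holes: [(0, 0), (0, 1), (0, 2), (0, 3), (0, 4), (0, 5), (0, 6), (0, 7), (0, 8), (0, 9), (0, 10), (0, 11), (0, 12), (0, 13), (0, 14), (0, 15), (7, 0), (7, 1), (7, 2), (7, 3), (7, 4), (7, 5), (7, 6), (7, 7), (7, 8), (7, 9), (7, 10), (7, 11), (7, 12), (7, 13), (7, 14), (7, 15)]

Answer: yes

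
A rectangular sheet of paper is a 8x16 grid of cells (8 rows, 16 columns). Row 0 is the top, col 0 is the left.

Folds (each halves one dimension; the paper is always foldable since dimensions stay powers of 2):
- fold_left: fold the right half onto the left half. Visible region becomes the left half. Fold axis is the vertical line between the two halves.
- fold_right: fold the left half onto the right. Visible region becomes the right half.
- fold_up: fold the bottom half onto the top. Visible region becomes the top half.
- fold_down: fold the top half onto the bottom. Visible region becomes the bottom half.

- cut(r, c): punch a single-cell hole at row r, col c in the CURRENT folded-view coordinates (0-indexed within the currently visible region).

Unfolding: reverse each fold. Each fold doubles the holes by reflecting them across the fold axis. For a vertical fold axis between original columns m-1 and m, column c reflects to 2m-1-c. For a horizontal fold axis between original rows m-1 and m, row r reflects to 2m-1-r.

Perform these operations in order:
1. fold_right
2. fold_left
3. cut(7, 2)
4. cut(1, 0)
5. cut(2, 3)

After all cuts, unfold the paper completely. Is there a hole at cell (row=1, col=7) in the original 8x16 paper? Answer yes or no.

Answer: yes

Derivation:
Op 1 fold_right: fold axis v@8; visible region now rows[0,8) x cols[8,16) = 8x8
Op 2 fold_left: fold axis v@12; visible region now rows[0,8) x cols[8,12) = 8x4
Op 3 cut(7, 2): punch at orig (7,10); cuts so far [(7, 10)]; region rows[0,8) x cols[8,12) = 8x4
Op 4 cut(1, 0): punch at orig (1,8); cuts so far [(1, 8), (7, 10)]; region rows[0,8) x cols[8,12) = 8x4
Op 5 cut(2, 3): punch at orig (2,11); cuts so far [(1, 8), (2, 11), (7, 10)]; region rows[0,8) x cols[8,12) = 8x4
Unfold 1 (reflect across v@12): 6 holes -> [(1, 8), (1, 15), (2, 11), (2, 12), (7, 10), (7, 13)]
Unfold 2 (reflect across v@8): 12 holes -> [(1, 0), (1, 7), (1, 8), (1, 15), (2, 3), (2, 4), (2, 11), (2, 12), (7, 2), (7, 5), (7, 10), (7, 13)]
Holes: [(1, 0), (1, 7), (1, 8), (1, 15), (2, 3), (2, 4), (2, 11), (2, 12), (7, 2), (7, 5), (7, 10), (7, 13)]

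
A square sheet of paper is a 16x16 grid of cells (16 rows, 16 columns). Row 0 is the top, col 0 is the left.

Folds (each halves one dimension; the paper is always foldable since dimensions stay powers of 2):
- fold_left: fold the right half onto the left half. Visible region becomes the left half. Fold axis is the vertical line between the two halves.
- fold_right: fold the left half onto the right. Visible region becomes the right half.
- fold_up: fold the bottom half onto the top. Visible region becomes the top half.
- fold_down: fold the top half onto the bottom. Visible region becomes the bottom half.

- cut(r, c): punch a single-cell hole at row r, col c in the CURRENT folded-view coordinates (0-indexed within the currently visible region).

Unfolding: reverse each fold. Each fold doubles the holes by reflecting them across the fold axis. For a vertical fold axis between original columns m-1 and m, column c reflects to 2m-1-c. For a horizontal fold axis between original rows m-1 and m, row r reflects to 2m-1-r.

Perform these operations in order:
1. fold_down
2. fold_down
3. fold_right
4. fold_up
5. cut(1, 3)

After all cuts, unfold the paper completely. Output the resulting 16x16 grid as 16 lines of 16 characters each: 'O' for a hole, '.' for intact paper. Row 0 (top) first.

Answer: ................
....O......O....
....O......O....
................
................
....O......O....
....O......O....
................
................
....O......O....
....O......O....
................
................
....O......O....
....O......O....
................

Derivation:
Op 1 fold_down: fold axis h@8; visible region now rows[8,16) x cols[0,16) = 8x16
Op 2 fold_down: fold axis h@12; visible region now rows[12,16) x cols[0,16) = 4x16
Op 3 fold_right: fold axis v@8; visible region now rows[12,16) x cols[8,16) = 4x8
Op 4 fold_up: fold axis h@14; visible region now rows[12,14) x cols[8,16) = 2x8
Op 5 cut(1, 3): punch at orig (13,11); cuts so far [(13, 11)]; region rows[12,14) x cols[8,16) = 2x8
Unfold 1 (reflect across h@14): 2 holes -> [(13, 11), (14, 11)]
Unfold 2 (reflect across v@8): 4 holes -> [(13, 4), (13, 11), (14, 4), (14, 11)]
Unfold 3 (reflect across h@12): 8 holes -> [(9, 4), (9, 11), (10, 4), (10, 11), (13, 4), (13, 11), (14, 4), (14, 11)]
Unfold 4 (reflect across h@8): 16 holes -> [(1, 4), (1, 11), (2, 4), (2, 11), (5, 4), (5, 11), (6, 4), (6, 11), (9, 4), (9, 11), (10, 4), (10, 11), (13, 4), (13, 11), (14, 4), (14, 11)]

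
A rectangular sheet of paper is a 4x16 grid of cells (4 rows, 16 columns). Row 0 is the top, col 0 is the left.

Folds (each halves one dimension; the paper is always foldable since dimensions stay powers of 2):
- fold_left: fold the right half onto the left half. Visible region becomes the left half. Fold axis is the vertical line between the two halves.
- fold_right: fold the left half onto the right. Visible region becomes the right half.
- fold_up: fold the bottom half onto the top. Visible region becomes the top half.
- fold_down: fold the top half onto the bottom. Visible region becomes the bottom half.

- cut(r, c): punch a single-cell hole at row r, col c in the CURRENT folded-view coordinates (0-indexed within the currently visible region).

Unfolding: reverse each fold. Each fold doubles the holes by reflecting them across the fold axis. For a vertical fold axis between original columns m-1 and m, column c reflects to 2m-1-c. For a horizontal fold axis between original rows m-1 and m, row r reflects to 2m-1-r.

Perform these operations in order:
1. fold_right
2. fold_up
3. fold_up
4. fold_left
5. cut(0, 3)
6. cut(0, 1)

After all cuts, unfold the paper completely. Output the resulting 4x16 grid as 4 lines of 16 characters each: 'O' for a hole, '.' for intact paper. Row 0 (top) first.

Op 1 fold_right: fold axis v@8; visible region now rows[0,4) x cols[8,16) = 4x8
Op 2 fold_up: fold axis h@2; visible region now rows[0,2) x cols[8,16) = 2x8
Op 3 fold_up: fold axis h@1; visible region now rows[0,1) x cols[8,16) = 1x8
Op 4 fold_left: fold axis v@12; visible region now rows[0,1) x cols[8,12) = 1x4
Op 5 cut(0, 3): punch at orig (0,11); cuts so far [(0, 11)]; region rows[0,1) x cols[8,12) = 1x4
Op 6 cut(0, 1): punch at orig (0,9); cuts so far [(0, 9), (0, 11)]; region rows[0,1) x cols[8,12) = 1x4
Unfold 1 (reflect across v@12): 4 holes -> [(0, 9), (0, 11), (0, 12), (0, 14)]
Unfold 2 (reflect across h@1): 8 holes -> [(0, 9), (0, 11), (0, 12), (0, 14), (1, 9), (1, 11), (1, 12), (1, 14)]
Unfold 3 (reflect across h@2): 16 holes -> [(0, 9), (0, 11), (0, 12), (0, 14), (1, 9), (1, 11), (1, 12), (1, 14), (2, 9), (2, 11), (2, 12), (2, 14), (3, 9), (3, 11), (3, 12), (3, 14)]
Unfold 4 (reflect across v@8): 32 holes -> [(0, 1), (0, 3), (0, 4), (0, 6), (0, 9), (0, 11), (0, 12), (0, 14), (1, 1), (1, 3), (1, 4), (1, 6), (1, 9), (1, 11), (1, 12), (1, 14), (2, 1), (2, 3), (2, 4), (2, 6), (2, 9), (2, 11), (2, 12), (2, 14), (3, 1), (3, 3), (3, 4), (3, 6), (3, 9), (3, 11), (3, 12), (3, 14)]

Answer: .O.OO.O..O.OO.O.
.O.OO.O..O.OO.O.
.O.OO.O..O.OO.O.
.O.OO.O..O.OO.O.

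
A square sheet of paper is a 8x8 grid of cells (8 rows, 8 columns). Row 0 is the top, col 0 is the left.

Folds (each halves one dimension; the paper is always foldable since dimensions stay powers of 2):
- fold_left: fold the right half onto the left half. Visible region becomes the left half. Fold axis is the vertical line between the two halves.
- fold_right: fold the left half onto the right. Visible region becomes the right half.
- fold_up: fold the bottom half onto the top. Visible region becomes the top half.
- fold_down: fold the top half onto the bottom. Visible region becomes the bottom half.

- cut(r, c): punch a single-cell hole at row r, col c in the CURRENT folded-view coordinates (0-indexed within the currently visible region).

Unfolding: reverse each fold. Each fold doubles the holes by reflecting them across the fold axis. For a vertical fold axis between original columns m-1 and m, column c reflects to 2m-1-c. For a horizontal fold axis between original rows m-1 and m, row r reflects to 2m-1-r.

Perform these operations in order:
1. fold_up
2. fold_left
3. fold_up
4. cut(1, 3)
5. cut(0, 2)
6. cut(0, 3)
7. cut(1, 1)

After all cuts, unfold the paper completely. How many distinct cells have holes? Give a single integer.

Op 1 fold_up: fold axis h@4; visible region now rows[0,4) x cols[0,8) = 4x8
Op 2 fold_left: fold axis v@4; visible region now rows[0,4) x cols[0,4) = 4x4
Op 3 fold_up: fold axis h@2; visible region now rows[0,2) x cols[0,4) = 2x4
Op 4 cut(1, 3): punch at orig (1,3); cuts so far [(1, 3)]; region rows[0,2) x cols[0,4) = 2x4
Op 5 cut(0, 2): punch at orig (0,2); cuts so far [(0, 2), (1, 3)]; region rows[0,2) x cols[0,4) = 2x4
Op 6 cut(0, 3): punch at orig (0,3); cuts so far [(0, 2), (0, 3), (1, 3)]; region rows[0,2) x cols[0,4) = 2x4
Op 7 cut(1, 1): punch at orig (1,1); cuts so far [(0, 2), (0, 3), (1, 1), (1, 3)]; region rows[0,2) x cols[0,4) = 2x4
Unfold 1 (reflect across h@2): 8 holes -> [(0, 2), (0, 3), (1, 1), (1, 3), (2, 1), (2, 3), (3, 2), (3, 3)]
Unfold 2 (reflect across v@4): 16 holes -> [(0, 2), (0, 3), (0, 4), (0, 5), (1, 1), (1, 3), (1, 4), (1, 6), (2, 1), (2, 3), (2, 4), (2, 6), (3, 2), (3, 3), (3, 4), (3, 5)]
Unfold 3 (reflect across h@4): 32 holes -> [(0, 2), (0, 3), (0, 4), (0, 5), (1, 1), (1, 3), (1, 4), (1, 6), (2, 1), (2, 3), (2, 4), (2, 6), (3, 2), (3, 3), (3, 4), (3, 5), (4, 2), (4, 3), (4, 4), (4, 5), (5, 1), (5, 3), (5, 4), (5, 6), (6, 1), (6, 3), (6, 4), (6, 6), (7, 2), (7, 3), (7, 4), (7, 5)]

Answer: 32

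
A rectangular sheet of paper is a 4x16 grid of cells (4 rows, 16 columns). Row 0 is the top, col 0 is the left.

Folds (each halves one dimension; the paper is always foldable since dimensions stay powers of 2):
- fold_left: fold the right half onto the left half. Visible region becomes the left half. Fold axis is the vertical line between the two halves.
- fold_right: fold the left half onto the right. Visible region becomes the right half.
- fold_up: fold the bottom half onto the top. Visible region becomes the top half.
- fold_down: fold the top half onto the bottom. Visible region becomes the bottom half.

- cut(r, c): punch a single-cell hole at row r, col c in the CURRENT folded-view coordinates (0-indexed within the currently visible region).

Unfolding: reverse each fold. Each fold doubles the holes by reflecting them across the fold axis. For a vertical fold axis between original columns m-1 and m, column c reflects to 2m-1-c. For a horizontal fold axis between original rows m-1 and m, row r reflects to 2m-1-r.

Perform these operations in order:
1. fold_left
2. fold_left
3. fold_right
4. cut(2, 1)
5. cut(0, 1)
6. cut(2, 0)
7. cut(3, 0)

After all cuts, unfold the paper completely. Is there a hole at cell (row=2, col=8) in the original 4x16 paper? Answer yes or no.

Answer: yes

Derivation:
Op 1 fold_left: fold axis v@8; visible region now rows[0,4) x cols[0,8) = 4x8
Op 2 fold_left: fold axis v@4; visible region now rows[0,4) x cols[0,4) = 4x4
Op 3 fold_right: fold axis v@2; visible region now rows[0,4) x cols[2,4) = 4x2
Op 4 cut(2, 1): punch at orig (2,3); cuts so far [(2, 3)]; region rows[0,4) x cols[2,4) = 4x2
Op 5 cut(0, 1): punch at orig (0,3); cuts so far [(0, 3), (2, 3)]; region rows[0,4) x cols[2,4) = 4x2
Op 6 cut(2, 0): punch at orig (2,2); cuts so far [(0, 3), (2, 2), (2, 3)]; region rows[0,4) x cols[2,4) = 4x2
Op 7 cut(3, 0): punch at orig (3,2); cuts so far [(0, 3), (2, 2), (2, 3), (3, 2)]; region rows[0,4) x cols[2,4) = 4x2
Unfold 1 (reflect across v@2): 8 holes -> [(0, 0), (0, 3), (2, 0), (2, 1), (2, 2), (2, 3), (3, 1), (3, 2)]
Unfold 2 (reflect across v@4): 16 holes -> [(0, 0), (0, 3), (0, 4), (0, 7), (2, 0), (2, 1), (2, 2), (2, 3), (2, 4), (2, 5), (2, 6), (2, 7), (3, 1), (3, 2), (3, 5), (3, 6)]
Unfold 3 (reflect across v@8): 32 holes -> [(0, 0), (0, 3), (0, 4), (0, 7), (0, 8), (0, 11), (0, 12), (0, 15), (2, 0), (2, 1), (2, 2), (2, 3), (2, 4), (2, 5), (2, 6), (2, 7), (2, 8), (2, 9), (2, 10), (2, 11), (2, 12), (2, 13), (2, 14), (2, 15), (3, 1), (3, 2), (3, 5), (3, 6), (3, 9), (3, 10), (3, 13), (3, 14)]
Holes: [(0, 0), (0, 3), (0, 4), (0, 7), (0, 8), (0, 11), (0, 12), (0, 15), (2, 0), (2, 1), (2, 2), (2, 3), (2, 4), (2, 5), (2, 6), (2, 7), (2, 8), (2, 9), (2, 10), (2, 11), (2, 12), (2, 13), (2, 14), (2, 15), (3, 1), (3, 2), (3, 5), (3, 6), (3, 9), (3, 10), (3, 13), (3, 14)]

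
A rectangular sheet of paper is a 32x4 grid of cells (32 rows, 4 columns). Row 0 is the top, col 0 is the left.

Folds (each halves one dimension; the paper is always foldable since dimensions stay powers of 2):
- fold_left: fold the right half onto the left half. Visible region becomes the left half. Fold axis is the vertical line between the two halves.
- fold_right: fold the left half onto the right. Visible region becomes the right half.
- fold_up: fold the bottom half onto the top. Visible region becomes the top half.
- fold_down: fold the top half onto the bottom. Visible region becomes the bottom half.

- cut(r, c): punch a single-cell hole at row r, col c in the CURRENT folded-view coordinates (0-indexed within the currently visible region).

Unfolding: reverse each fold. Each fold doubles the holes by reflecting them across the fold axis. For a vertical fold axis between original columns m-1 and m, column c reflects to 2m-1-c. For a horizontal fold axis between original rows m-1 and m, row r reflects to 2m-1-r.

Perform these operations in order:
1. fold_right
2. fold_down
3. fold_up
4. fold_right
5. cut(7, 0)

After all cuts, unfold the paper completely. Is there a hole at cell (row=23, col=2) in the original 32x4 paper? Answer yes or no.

Op 1 fold_right: fold axis v@2; visible region now rows[0,32) x cols[2,4) = 32x2
Op 2 fold_down: fold axis h@16; visible region now rows[16,32) x cols[2,4) = 16x2
Op 3 fold_up: fold axis h@24; visible region now rows[16,24) x cols[2,4) = 8x2
Op 4 fold_right: fold axis v@3; visible region now rows[16,24) x cols[3,4) = 8x1
Op 5 cut(7, 0): punch at orig (23,3); cuts so far [(23, 3)]; region rows[16,24) x cols[3,4) = 8x1
Unfold 1 (reflect across v@3): 2 holes -> [(23, 2), (23, 3)]
Unfold 2 (reflect across h@24): 4 holes -> [(23, 2), (23, 3), (24, 2), (24, 3)]
Unfold 3 (reflect across h@16): 8 holes -> [(7, 2), (7, 3), (8, 2), (8, 3), (23, 2), (23, 3), (24, 2), (24, 3)]
Unfold 4 (reflect across v@2): 16 holes -> [(7, 0), (7, 1), (7, 2), (7, 3), (8, 0), (8, 1), (8, 2), (8, 3), (23, 0), (23, 1), (23, 2), (23, 3), (24, 0), (24, 1), (24, 2), (24, 3)]
Holes: [(7, 0), (7, 1), (7, 2), (7, 3), (8, 0), (8, 1), (8, 2), (8, 3), (23, 0), (23, 1), (23, 2), (23, 3), (24, 0), (24, 1), (24, 2), (24, 3)]

Answer: yes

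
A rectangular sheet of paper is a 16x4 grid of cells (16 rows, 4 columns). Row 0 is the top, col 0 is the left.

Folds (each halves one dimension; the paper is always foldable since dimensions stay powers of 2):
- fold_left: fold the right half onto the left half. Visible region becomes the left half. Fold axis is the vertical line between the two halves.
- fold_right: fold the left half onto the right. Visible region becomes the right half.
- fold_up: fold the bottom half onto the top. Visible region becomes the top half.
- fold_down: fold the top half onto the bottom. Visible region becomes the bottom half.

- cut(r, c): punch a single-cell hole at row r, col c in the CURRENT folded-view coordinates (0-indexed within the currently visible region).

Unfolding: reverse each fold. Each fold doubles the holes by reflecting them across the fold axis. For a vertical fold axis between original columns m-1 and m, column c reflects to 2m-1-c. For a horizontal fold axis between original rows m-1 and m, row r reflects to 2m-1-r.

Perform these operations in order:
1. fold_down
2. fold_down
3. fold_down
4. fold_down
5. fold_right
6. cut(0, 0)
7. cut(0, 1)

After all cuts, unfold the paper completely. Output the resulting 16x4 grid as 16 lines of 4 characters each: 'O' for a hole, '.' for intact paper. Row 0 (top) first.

Op 1 fold_down: fold axis h@8; visible region now rows[8,16) x cols[0,4) = 8x4
Op 2 fold_down: fold axis h@12; visible region now rows[12,16) x cols[0,4) = 4x4
Op 3 fold_down: fold axis h@14; visible region now rows[14,16) x cols[0,4) = 2x4
Op 4 fold_down: fold axis h@15; visible region now rows[15,16) x cols[0,4) = 1x4
Op 5 fold_right: fold axis v@2; visible region now rows[15,16) x cols[2,4) = 1x2
Op 6 cut(0, 0): punch at orig (15,2); cuts so far [(15, 2)]; region rows[15,16) x cols[2,4) = 1x2
Op 7 cut(0, 1): punch at orig (15,3); cuts so far [(15, 2), (15, 3)]; region rows[15,16) x cols[2,4) = 1x2
Unfold 1 (reflect across v@2): 4 holes -> [(15, 0), (15, 1), (15, 2), (15, 3)]
Unfold 2 (reflect across h@15): 8 holes -> [(14, 0), (14, 1), (14, 2), (14, 3), (15, 0), (15, 1), (15, 2), (15, 3)]
Unfold 3 (reflect across h@14): 16 holes -> [(12, 0), (12, 1), (12, 2), (12, 3), (13, 0), (13, 1), (13, 2), (13, 3), (14, 0), (14, 1), (14, 2), (14, 3), (15, 0), (15, 1), (15, 2), (15, 3)]
Unfold 4 (reflect across h@12): 32 holes -> [(8, 0), (8, 1), (8, 2), (8, 3), (9, 0), (9, 1), (9, 2), (9, 3), (10, 0), (10, 1), (10, 2), (10, 3), (11, 0), (11, 1), (11, 2), (11, 3), (12, 0), (12, 1), (12, 2), (12, 3), (13, 0), (13, 1), (13, 2), (13, 3), (14, 0), (14, 1), (14, 2), (14, 3), (15, 0), (15, 1), (15, 2), (15, 3)]
Unfold 5 (reflect across h@8): 64 holes -> [(0, 0), (0, 1), (0, 2), (0, 3), (1, 0), (1, 1), (1, 2), (1, 3), (2, 0), (2, 1), (2, 2), (2, 3), (3, 0), (3, 1), (3, 2), (3, 3), (4, 0), (4, 1), (4, 2), (4, 3), (5, 0), (5, 1), (5, 2), (5, 3), (6, 0), (6, 1), (6, 2), (6, 3), (7, 0), (7, 1), (7, 2), (7, 3), (8, 0), (8, 1), (8, 2), (8, 3), (9, 0), (9, 1), (9, 2), (9, 3), (10, 0), (10, 1), (10, 2), (10, 3), (11, 0), (11, 1), (11, 2), (11, 3), (12, 0), (12, 1), (12, 2), (12, 3), (13, 0), (13, 1), (13, 2), (13, 3), (14, 0), (14, 1), (14, 2), (14, 3), (15, 0), (15, 1), (15, 2), (15, 3)]

Answer: OOOO
OOOO
OOOO
OOOO
OOOO
OOOO
OOOO
OOOO
OOOO
OOOO
OOOO
OOOO
OOOO
OOOO
OOOO
OOOO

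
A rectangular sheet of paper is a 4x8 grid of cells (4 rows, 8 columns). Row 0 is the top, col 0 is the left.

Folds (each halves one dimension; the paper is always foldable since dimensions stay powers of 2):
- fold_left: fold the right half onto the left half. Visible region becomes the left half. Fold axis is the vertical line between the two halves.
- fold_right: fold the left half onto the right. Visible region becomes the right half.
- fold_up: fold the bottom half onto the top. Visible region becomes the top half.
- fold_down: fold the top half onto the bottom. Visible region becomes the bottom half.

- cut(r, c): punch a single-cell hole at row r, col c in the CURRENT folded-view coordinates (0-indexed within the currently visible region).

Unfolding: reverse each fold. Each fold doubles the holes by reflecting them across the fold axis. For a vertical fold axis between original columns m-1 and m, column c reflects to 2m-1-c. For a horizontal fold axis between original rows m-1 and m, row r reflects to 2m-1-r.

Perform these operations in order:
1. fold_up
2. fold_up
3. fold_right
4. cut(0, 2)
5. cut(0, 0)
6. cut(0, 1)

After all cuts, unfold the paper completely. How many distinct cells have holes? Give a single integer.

Op 1 fold_up: fold axis h@2; visible region now rows[0,2) x cols[0,8) = 2x8
Op 2 fold_up: fold axis h@1; visible region now rows[0,1) x cols[0,8) = 1x8
Op 3 fold_right: fold axis v@4; visible region now rows[0,1) x cols[4,8) = 1x4
Op 4 cut(0, 2): punch at orig (0,6); cuts so far [(0, 6)]; region rows[0,1) x cols[4,8) = 1x4
Op 5 cut(0, 0): punch at orig (0,4); cuts so far [(0, 4), (0, 6)]; region rows[0,1) x cols[4,8) = 1x4
Op 6 cut(0, 1): punch at orig (0,5); cuts so far [(0, 4), (0, 5), (0, 6)]; region rows[0,1) x cols[4,8) = 1x4
Unfold 1 (reflect across v@4): 6 holes -> [(0, 1), (0, 2), (0, 3), (0, 4), (0, 5), (0, 6)]
Unfold 2 (reflect across h@1): 12 holes -> [(0, 1), (0, 2), (0, 3), (0, 4), (0, 5), (0, 6), (1, 1), (1, 2), (1, 3), (1, 4), (1, 5), (1, 6)]
Unfold 3 (reflect across h@2): 24 holes -> [(0, 1), (0, 2), (0, 3), (0, 4), (0, 5), (0, 6), (1, 1), (1, 2), (1, 3), (1, 4), (1, 5), (1, 6), (2, 1), (2, 2), (2, 3), (2, 4), (2, 5), (2, 6), (3, 1), (3, 2), (3, 3), (3, 4), (3, 5), (3, 6)]

Answer: 24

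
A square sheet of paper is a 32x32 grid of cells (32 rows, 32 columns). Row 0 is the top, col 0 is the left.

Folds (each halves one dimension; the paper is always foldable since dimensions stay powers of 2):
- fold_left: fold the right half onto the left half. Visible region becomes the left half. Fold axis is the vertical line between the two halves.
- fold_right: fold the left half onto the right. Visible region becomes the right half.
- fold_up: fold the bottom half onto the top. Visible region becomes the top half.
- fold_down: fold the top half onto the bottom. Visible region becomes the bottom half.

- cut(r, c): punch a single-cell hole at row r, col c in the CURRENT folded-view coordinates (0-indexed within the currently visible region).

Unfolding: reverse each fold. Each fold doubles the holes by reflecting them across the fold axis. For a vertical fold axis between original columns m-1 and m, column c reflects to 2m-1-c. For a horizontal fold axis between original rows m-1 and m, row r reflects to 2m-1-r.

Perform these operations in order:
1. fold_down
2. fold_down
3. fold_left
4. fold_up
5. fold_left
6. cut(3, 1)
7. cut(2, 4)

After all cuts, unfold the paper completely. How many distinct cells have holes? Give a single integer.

Answer: 64

Derivation:
Op 1 fold_down: fold axis h@16; visible region now rows[16,32) x cols[0,32) = 16x32
Op 2 fold_down: fold axis h@24; visible region now rows[24,32) x cols[0,32) = 8x32
Op 3 fold_left: fold axis v@16; visible region now rows[24,32) x cols[0,16) = 8x16
Op 4 fold_up: fold axis h@28; visible region now rows[24,28) x cols[0,16) = 4x16
Op 5 fold_left: fold axis v@8; visible region now rows[24,28) x cols[0,8) = 4x8
Op 6 cut(3, 1): punch at orig (27,1); cuts so far [(27, 1)]; region rows[24,28) x cols[0,8) = 4x8
Op 7 cut(2, 4): punch at orig (26,4); cuts so far [(26, 4), (27, 1)]; region rows[24,28) x cols[0,8) = 4x8
Unfold 1 (reflect across v@8): 4 holes -> [(26, 4), (26, 11), (27, 1), (27, 14)]
Unfold 2 (reflect across h@28): 8 holes -> [(26, 4), (26, 11), (27, 1), (27, 14), (28, 1), (28, 14), (29, 4), (29, 11)]
Unfold 3 (reflect across v@16): 16 holes -> [(26, 4), (26, 11), (26, 20), (26, 27), (27, 1), (27, 14), (27, 17), (27, 30), (28, 1), (28, 14), (28, 17), (28, 30), (29, 4), (29, 11), (29, 20), (29, 27)]
Unfold 4 (reflect across h@24): 32 holes -> [(18, 4), (18, 11), (18, 20), (18, 27), (19, 1), (19, 14), (19, 17), (19, 30), (20, 1), (20, 14), (20, 17), (20, 30), (21, 4), (21, 11), (21, 20), (21, 27), (26, 4), (26, 11), (26, 20), (26, 27), (27, 1), (27, 14), (27, 17), (27, 30), (28, 1), (28, 14), (28, 17), (28, 30), (29, 4), (29, 11), (29, 20), (29, 27)]
Unfold 5 (reflect across h@16): 64 holes -> [(2, 4), (2, 11), (2, 20), (2, 27), (3, 1), (3, 14), (3, 17), (3, 30), (4, 1), (4, 14), (4, 17), (4, 30), (5, 4), (5, 11), (5, 20), (5, 27), (10, 4), (10, 11), (10, 20), (10, 27), (11, 1), (11, 14), (11, 17), (11, 30), (12, 1), (12, 14), (12, 17), (12, 30), (13, 4), (13, 11), (13, 20), (13, 27), (18, 4), (18, 11), (18, 20), (18, 27), (19, 1), (19, 14), (19, 17), (19, 30), (20, 1), (20, 14), (20, 17), (20, 30), (21, 4), (21, 11), (21, 20), (21, 27), (26, 4), (26, 11), (26, 20), (26, 27), (27, 1), (27, 14), (27, 17), (27, 30), (28, 1), (28, 14), (28, 17), (28, 30), (29, 4), (29, 11), (29, 20), (29, 27)]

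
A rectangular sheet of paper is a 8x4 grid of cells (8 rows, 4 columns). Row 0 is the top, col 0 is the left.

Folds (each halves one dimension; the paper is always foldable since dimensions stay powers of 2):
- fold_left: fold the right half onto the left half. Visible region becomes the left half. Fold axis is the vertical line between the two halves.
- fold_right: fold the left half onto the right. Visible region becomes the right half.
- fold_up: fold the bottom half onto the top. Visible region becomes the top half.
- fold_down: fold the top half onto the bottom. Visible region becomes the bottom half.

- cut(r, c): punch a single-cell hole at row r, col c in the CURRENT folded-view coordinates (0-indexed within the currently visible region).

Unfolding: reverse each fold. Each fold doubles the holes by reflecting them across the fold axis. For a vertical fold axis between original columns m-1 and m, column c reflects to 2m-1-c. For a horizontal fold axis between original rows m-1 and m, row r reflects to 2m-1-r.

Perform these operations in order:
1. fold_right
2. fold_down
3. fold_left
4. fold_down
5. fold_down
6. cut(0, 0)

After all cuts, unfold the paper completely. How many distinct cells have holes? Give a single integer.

Op 1 fold_right: fold axis v@2; visible region now rows[0,8) x cols[2,4) = 8x2
Op 2 fold_down: fold axis h@4; visible region now rows[4,8) x cols[2,4) = 4x2
Op 3 fold_left: fold axis v@3; visible region now rows[4,8) x cols[2,3) = 4x1
Op 4 fold_down: fold axis h@6; visible region now rows[6,8) x cols[2,3) = 2x1
Op 5 fold_down: fold axis h@7; visible region now rows[7,8) x cols[2,3) = 1x1
Op 6 cut(0, 0): punch at orig (7,2); cuts so far [(7, 2)]; region rows[7,8) x cols[2,3) = 1x1
Unfold 1 (reflect across h@7): 2 holes -> [(6, 2), (7, 2)]
Unfold 2 (reflect across h@6): 4 holes -> [(4, 2), (5, 2), (6, 2), (7, 2)]
Unfold 3 (reflect across v@3): 8 holes -> [(4, 2), (4, 3), (5, 2), (5, 3), (6, 2), (6, 3), (7, 2), (7, 3)]
Unfold 4 (reflect across h@4): 16 holes -> [(0, 2), (0, 3), (1, 2), (1, 3), (2, 2), (2, 3), (3, 2), (3, 3), (4, 2), (4, 3), (5, 2), (5, 3), (6, 2), (6, 3), (7, 2), (7, 3)]
Unfold 5 (reflect across v@2): 32 holes -> [(0, 0), (0, 1), (0, 2), (0, 3), (1, 0), (1, 1), (1, 2), (1, 3), (2, 0), (2, 1), (2, 2), (2, 3), (3, 0), (3, 1), (3, 2), (3, 3), (4, 0), (4, 1), (4, 2), (4, 3), (5, 0), (5, 1), (5, 2), (5, 3), (6, 0), (6, 1), (6, 2), (6, 3), (7, 0), (7, 1), (7, 2), (7, 3)]

Answer: 32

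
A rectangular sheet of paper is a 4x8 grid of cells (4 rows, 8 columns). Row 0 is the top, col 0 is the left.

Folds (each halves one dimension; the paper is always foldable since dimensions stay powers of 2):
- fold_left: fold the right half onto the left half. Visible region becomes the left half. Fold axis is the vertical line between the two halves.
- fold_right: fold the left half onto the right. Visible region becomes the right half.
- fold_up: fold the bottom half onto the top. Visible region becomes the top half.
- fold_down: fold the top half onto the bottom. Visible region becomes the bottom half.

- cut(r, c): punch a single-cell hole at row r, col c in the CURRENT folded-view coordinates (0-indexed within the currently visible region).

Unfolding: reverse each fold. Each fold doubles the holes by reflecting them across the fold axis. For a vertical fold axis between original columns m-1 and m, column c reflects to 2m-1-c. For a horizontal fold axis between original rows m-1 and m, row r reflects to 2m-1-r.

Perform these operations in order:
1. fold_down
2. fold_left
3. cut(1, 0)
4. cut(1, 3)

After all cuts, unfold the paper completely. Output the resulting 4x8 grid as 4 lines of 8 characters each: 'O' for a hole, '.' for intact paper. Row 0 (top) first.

Answer: O..OO..O
........
........
O..OO..O

Derivation:
Op 1 fold_down: fold axis h@2; visible region now rows[2,4) x cols[0,8) = 2x8
Op 2 fold_left: fold axis v@4; visible region now rows[2,4) x cols[0,4) = 2x4
Op 3 cut(1, 0): punch at orig (3,0); cuts so far [(3, 0)]; region rows[2,4) x cols[0,4) = 2x4
Op 4 cut(1, 3): punch at orig (3,3); cuts so far [(3, 0), (3, 3)]; region rows[2,4) x cols[0,4) = 2x4
Unfold 1 (reflect across v@4): 4 holes -> [(3, 0), (3, 3), (3, 4), (3, 7)]
Unfold 2 (reflect across h@2): 8 holes -> [(0, 0), (0, 3), (0, 4), (0, 7), (3, 0), (3, 3), (3, 4), (3, 7)]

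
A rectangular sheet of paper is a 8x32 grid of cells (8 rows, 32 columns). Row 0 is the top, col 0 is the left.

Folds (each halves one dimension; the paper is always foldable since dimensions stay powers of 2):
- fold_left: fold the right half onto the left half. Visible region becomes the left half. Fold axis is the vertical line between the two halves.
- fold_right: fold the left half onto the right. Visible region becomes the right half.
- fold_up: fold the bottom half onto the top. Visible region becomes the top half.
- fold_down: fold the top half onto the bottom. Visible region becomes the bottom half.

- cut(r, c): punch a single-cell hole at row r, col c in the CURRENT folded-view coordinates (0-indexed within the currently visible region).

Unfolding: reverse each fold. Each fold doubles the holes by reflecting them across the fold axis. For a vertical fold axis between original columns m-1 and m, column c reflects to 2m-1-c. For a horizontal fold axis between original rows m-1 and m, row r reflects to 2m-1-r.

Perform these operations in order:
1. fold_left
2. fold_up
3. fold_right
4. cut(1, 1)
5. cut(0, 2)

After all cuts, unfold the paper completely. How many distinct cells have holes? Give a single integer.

Answer: 16

Derivation:
Op 1 fold_left: fold axis v@16; visible region now rows[0,8) x cols[0,16) = 8x16
Op 2 fold_up: fold axis h@4; visible region now rows[0,4) x cols[0,16) = 4x16
Op 3 fold_right: fold axis v@8; visible region now rows[0,4) x cols[8,16) = 4x8
Op 4 cut(1, 1): punch at orig (1,9); cuts so far [(1, 9)]; region rows[0,4) x cols[8,16) = 4x8
Op 5 cut(0, 2): punch at orig (0,10); cuts so far [(0, 10), (1, 9)]; region rows[0,4) x cols[8,16) = 4x8
Unfold 1 (reflect across v@8): 4 holes -> [(0, 5), (0, 10), (1, 6), (1, 9)]
Unfold 2 (reflect across h@4): 8 holes -> [(0, 5), (0, 10), (1, 6), (1, 9), (6, 6), (6, 9), (7, 5), (7, 10)]
Unfold 3 (reflect across v@16): 16 holes -> [(0, 5), (0, 10), (0, 21), (0, 26), (1, 6), (1, 9), (1, 22), (1, 25), (6, 6), (6, 9), (6, 22), (6, 25), (7, 5), (7, 10), (7, 21), (7, 26)]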